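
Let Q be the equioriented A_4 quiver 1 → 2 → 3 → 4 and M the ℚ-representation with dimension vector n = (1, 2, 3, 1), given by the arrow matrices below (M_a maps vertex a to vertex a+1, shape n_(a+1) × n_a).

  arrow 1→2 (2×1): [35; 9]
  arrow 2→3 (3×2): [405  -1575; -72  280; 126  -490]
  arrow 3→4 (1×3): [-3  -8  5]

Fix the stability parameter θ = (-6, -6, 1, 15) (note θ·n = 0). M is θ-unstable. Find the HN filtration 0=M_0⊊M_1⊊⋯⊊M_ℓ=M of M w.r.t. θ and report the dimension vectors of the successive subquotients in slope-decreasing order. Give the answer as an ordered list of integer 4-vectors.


Interval decomposition of M: I[1,2], I[2,4], I[3,3]^2.
HN type (ℓ=3): μ^(1)=15; μ^(2)=1; μ^(3)=-6

((0, 0, 0, 1); (0, 0, 3, 0); (1, 2, 0, 0))


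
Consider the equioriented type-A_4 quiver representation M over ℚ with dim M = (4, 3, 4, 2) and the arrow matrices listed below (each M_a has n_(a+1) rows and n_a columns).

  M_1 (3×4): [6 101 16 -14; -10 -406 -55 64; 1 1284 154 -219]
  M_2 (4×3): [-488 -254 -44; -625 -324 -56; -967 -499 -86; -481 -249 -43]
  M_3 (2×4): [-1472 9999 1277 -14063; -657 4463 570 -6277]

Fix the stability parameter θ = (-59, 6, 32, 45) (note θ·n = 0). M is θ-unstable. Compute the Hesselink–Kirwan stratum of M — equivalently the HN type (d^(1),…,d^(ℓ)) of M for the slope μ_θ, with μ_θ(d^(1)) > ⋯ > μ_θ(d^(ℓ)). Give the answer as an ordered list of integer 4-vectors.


Interval decomposition of M: I[1,1], I[1,3], I[1,4]^2, I[3,3].
HN type (ℓ=4): μ^(1)=45; μ^(2)=32; μ^(3)=6; μ^(4)=-59

((0, 0, 0, 2); (0, 0, 4, 0); (0, 3, 0, 0); (4, 0, 0, 0))


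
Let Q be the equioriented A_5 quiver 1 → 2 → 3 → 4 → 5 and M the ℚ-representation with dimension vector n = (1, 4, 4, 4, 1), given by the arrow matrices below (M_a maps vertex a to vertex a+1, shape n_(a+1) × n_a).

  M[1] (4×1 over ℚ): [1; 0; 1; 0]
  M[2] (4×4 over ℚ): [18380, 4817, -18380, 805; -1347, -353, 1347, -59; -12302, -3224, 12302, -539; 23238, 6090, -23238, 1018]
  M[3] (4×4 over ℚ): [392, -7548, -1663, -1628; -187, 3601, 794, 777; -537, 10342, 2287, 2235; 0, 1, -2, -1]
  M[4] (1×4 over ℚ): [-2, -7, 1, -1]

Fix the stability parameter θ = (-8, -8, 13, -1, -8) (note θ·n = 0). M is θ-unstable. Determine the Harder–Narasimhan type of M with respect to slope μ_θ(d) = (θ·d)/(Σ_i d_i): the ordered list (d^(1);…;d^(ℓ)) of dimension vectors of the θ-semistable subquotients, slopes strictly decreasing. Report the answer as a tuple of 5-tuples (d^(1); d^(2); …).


Via rank(M_{q-1}∘⋯∘M_p): M ≅ I[1,2], I[2,4]^2, I[2,5], I[3,4].
μ_θ-semistable layers: μ^(1)=6; μ^(2)=4/3; μ^(3)=-8

((0, 0, 3, 3, 0); (0, 0, 1, 1, 1); (1, 4, 0, 0, 0))


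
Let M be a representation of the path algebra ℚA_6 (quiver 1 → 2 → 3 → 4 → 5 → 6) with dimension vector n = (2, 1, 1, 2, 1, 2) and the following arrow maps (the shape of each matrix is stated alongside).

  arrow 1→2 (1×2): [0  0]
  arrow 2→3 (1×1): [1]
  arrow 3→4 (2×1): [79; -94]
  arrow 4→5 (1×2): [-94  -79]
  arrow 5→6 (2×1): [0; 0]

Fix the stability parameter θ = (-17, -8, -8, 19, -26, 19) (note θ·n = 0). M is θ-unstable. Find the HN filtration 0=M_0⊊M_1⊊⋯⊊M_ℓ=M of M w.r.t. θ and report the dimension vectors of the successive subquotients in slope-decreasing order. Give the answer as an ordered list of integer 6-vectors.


Via rank(M_{q-1}∘⋯∘M_p): M ≅ I[1,1]^2, I[2,4], I[4,5], I[6,6]^2.
μ_θ-semistable layers: μ^(1)=19; μ^(2)=-7/2; μ^(3)=-8; μ^(4)=-17

((0, 0, 0, 1, 0, 2); (0, 0, 0, 1, 1, 0); (0, 1, 1, 0, 0, 0); (2, 0, 0, 0, 0, 0))


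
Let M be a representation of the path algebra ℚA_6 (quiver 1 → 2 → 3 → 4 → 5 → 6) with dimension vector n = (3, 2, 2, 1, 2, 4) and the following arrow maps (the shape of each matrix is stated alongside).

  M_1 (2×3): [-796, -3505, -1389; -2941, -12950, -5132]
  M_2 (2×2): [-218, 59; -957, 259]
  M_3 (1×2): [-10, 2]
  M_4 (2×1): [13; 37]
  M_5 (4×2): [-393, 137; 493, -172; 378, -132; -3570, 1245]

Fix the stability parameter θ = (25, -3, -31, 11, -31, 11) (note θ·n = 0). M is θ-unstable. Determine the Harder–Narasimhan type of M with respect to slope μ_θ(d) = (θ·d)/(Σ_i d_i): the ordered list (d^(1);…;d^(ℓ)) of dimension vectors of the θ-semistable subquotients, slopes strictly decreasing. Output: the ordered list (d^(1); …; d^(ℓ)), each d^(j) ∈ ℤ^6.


Interval decomposition of M: I[1,1], I[1,3], I[1,6], I[5,6], I[6,6]^2.
HN type (ℓ=5): μ^(1)=25; μ^(2)=11; μ^(3)=-3; μ^(4)=-29/5; μ^(5)=-31

((1, 0, 0, 0, 0, 0); (0, 0, 0, 0, 0, 4); (1, 1, 1, 0, 0, 0); (1, 1, 1, 1, 1, 0); (0, 0, 0, 0, 1, 0))


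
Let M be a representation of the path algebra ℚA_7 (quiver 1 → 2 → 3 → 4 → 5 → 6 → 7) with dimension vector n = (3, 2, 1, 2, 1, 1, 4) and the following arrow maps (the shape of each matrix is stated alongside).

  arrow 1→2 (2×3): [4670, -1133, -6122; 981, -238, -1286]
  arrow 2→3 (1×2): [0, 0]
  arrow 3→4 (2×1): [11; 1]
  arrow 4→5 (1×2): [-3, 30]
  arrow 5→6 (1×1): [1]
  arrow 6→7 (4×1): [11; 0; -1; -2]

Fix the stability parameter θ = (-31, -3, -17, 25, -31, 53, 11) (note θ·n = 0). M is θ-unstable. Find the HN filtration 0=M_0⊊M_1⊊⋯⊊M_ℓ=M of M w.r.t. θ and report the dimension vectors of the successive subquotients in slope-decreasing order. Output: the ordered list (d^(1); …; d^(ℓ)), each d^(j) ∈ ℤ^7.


Barcode: M ≅ I[1,1], I[1,2]^2, I[3,7], I[4,4], I[7,7]^3. HN layers by μ_θ (6 steps, strictly decreasing):
  μ^(1)=32; μ^(2)=25; μ^(3)=11; μ^(4)=-3; μ^(5)=-17; μ^(6)=-31

((0, 0, 0, 0, 0, 1, 1); (0, 0, 0, 1, 0, 0, 0); (0, 0, 0, 0, 0, 0, 3); (0, 2, 0, 1, 1, 0, 0); (0, 0, 1, 0, 0, 0, 0); (3, 0, 0, 0, 0, 0, 0))


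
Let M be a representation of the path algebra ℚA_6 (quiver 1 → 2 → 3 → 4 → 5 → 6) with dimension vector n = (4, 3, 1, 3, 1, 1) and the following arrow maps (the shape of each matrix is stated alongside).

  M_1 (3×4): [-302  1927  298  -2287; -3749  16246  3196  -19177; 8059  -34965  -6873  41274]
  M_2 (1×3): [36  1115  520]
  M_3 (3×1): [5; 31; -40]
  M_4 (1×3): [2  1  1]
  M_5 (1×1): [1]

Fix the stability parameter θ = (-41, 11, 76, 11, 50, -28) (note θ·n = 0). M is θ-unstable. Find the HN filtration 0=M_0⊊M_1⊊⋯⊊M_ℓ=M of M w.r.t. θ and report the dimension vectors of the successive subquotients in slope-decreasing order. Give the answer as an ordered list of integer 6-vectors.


Via rank(M_{q-1}∘⋯∘M_p): M ≅ I[1,1], I[1,2]^2, I[1,6], I[4,4]^2.
μ_θ-semistable layers: μ^(1)=109/4; μ^(2)=11; μ^(3)=-41

((0, 0, 1, 1, 1, 1); (0, 3, 0, 2, 0, 0); (4, 0, 0, 0, 0, 0))


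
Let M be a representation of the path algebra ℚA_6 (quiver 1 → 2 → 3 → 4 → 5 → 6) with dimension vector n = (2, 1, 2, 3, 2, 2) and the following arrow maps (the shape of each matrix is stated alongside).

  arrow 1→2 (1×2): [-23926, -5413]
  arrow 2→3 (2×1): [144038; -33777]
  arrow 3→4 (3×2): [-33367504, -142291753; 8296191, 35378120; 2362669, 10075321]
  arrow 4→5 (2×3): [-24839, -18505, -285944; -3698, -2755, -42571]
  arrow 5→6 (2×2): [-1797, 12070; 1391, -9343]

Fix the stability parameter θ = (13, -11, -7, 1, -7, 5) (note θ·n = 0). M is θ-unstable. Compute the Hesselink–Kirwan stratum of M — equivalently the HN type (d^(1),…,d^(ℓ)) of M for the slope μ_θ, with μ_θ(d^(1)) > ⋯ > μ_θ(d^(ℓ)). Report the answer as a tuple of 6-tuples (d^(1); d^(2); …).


Via rank(M_{q-1}∘⋯∘M_p): M ≅ I[1,1], I[1,6], I[3,6], I[4,4].
μ_θ-semistable layers: μ^(1)=13; μ^(2)=5; μ^(3)=1; μ^(4)=-11/5; μ^(5)=-3; μ^(6)=-7

((1, 0, 0, 0, 0, 0); (0, 0, 0, 0, 0, 2); (0, 0, 0, 1, 0, 0); (1, 1, 1, 1, 1, 0); (0, 0, 0, 1, 1, 0); (0, 0, 1, 0, 0, 0))


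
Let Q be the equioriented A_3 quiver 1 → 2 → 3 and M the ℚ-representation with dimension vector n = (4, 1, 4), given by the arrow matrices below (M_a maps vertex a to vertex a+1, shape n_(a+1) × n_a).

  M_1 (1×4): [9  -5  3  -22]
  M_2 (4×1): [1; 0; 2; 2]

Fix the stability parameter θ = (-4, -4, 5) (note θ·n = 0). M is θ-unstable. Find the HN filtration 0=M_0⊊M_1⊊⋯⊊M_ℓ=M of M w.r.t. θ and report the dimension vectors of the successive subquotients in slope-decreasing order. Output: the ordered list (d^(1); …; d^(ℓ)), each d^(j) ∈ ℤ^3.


Via rank(M_{q-1}∘⋯∘M_p): M ≅ I[1,1]^3, I[1,3], I[3,3]^3.
μ_θ-semistable layers: μ^(1)=5; μ^(2)=-4

((0, 0, 4); (4, 1, 0))


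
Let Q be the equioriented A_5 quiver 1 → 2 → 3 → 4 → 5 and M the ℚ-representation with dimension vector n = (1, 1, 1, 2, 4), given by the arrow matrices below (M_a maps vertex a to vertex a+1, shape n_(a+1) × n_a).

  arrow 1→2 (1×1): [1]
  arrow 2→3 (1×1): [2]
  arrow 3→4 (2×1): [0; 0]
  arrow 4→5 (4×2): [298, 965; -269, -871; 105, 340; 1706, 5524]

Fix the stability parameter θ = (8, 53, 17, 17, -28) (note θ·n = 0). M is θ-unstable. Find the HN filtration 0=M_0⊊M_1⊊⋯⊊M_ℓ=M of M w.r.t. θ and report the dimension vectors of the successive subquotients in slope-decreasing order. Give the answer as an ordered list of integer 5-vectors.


Via rank(M_{q-1}∘⋯∘M_p): M ≅ I[1,3], I[4,5]^2, I[5,5]^2.
μ_θ-semistable layers: μ^(1)=35; μ^(2)=8; μ^(3)=-11/2; μ^(4)=-28

((0, 1, 1, 0, 0); (1, 0, 0, 0, 0); (0, 0, 0, 2, 2); (0, 0, 0, 0, 2))


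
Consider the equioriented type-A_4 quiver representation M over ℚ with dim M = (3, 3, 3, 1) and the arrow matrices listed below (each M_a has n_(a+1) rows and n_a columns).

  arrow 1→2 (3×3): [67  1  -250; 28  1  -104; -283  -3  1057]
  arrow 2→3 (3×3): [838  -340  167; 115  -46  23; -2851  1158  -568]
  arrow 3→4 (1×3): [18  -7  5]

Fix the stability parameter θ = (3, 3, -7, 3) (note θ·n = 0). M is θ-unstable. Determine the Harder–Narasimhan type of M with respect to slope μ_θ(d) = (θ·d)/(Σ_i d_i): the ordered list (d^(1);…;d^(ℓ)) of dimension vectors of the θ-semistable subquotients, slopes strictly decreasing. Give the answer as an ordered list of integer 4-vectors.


Barcode: M ≅ I[1,2], I[1,3], I[1,4], I[3,3]. HN layers by μ_θ (3 steps, strictly decreasing):
  μ^(1)=3; μ^(2)=-1/3; μ^(3)=-7

((1, 1, 0, 1); (2, 2, 2, 0); (0, 0, 1, 0))


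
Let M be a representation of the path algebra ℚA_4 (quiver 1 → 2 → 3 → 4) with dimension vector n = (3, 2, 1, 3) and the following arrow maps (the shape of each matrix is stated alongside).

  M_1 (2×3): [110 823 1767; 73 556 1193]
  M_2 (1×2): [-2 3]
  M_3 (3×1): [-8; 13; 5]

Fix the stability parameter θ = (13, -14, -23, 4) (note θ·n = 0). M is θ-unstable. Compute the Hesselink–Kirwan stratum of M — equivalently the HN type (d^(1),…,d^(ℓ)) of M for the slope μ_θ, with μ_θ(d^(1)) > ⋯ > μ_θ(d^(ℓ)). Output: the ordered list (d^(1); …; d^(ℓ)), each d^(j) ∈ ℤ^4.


Barcode: M ≅ I[1,1], I[1,2], I[1,4], I[4,4]^2. HN layers by μ_θ (4 steps, strictly decreasing):
  μ^(1)=13; μ^(2)=4; μ^(3)=-1/2; μ^(4)=-8

((1, 0, 0, 0); (0, 0, 0, 3); (1, 1, 0, 0); (1, 1, 1, 0))


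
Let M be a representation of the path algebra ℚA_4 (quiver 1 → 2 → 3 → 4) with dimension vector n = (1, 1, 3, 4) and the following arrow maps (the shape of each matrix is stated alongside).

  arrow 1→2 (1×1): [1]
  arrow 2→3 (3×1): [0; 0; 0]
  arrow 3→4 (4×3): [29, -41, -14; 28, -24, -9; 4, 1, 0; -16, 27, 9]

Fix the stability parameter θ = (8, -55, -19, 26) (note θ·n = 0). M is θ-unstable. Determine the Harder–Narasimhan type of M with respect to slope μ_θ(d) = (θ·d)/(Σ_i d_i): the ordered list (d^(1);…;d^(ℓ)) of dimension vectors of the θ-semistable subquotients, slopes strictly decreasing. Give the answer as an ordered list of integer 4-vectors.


Interval decomposition of M: I[1,2], I[3,4]^3, I[4,4].
HN type (ℓ=3): μ^(1)=26; μ^(2)=-19; μ^(3)=-47/2

((0, 0, 0, 4); (0, 0, 3, 0); (1, 1, 0, 0))


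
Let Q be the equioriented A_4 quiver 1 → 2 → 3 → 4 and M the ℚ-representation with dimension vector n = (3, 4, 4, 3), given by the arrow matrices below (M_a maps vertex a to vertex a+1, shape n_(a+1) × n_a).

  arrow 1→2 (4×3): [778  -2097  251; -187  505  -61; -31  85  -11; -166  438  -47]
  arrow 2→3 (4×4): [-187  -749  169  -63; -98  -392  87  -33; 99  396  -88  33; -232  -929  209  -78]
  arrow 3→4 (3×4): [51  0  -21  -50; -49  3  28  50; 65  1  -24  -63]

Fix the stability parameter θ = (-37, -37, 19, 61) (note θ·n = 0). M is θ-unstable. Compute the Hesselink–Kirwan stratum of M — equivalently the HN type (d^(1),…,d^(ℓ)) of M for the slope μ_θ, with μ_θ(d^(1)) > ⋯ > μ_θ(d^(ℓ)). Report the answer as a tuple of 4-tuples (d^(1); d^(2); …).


Interval decomposition of M: I[1,3], I[1,4]^2, I[2,2], I[3,4].
HN type (ℓ=3): μ^(1)=61; μ^(2)=19; μ^(3)=-37

((0, 0, 0, 3); (0, 0, 4, 0); (3, 4, 0, 0))


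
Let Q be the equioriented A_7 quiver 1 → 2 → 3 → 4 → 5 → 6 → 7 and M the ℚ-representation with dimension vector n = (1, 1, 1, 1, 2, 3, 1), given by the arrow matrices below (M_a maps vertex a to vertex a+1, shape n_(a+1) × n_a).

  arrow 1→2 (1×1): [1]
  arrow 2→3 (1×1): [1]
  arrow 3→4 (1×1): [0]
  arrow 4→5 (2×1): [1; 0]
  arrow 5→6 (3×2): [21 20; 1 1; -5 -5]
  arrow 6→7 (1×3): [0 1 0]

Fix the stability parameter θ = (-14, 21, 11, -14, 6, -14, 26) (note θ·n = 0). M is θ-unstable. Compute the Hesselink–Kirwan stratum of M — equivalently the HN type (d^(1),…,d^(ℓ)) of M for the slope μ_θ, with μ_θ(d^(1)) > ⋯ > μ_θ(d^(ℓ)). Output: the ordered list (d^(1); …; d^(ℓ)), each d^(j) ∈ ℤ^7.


Interval decomposition of M: I[1,3], I[4,7], I[5,6], I[6,6].
HN type (ℓ=4): μ^(1)=26; μ^(2)=16; μ^(3)=-4; μ^(4)=-14

((0, 0, 0, 0, 0, 0, 1); (0, 1, 1, 0, 0, 0, 0); (0, 0, 0, 0, 2, 2, 0); (1, 0, 0, 1, 0, 1, 0))


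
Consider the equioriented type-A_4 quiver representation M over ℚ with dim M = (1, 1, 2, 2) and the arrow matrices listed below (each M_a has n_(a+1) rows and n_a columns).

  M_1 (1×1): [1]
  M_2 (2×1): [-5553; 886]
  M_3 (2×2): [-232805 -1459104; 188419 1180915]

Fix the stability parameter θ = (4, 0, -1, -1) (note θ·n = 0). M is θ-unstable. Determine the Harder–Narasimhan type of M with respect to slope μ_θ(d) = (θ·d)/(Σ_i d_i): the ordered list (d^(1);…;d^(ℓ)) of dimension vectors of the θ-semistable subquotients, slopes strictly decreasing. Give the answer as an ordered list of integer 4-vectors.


Interval decomposition of M: I[1,4], I[3,4].
HN type (ℓ=2): μ^(1)=1/2; μ^(2)=-1

((1, 1, 1, 1); (0, 0, 1, 1))


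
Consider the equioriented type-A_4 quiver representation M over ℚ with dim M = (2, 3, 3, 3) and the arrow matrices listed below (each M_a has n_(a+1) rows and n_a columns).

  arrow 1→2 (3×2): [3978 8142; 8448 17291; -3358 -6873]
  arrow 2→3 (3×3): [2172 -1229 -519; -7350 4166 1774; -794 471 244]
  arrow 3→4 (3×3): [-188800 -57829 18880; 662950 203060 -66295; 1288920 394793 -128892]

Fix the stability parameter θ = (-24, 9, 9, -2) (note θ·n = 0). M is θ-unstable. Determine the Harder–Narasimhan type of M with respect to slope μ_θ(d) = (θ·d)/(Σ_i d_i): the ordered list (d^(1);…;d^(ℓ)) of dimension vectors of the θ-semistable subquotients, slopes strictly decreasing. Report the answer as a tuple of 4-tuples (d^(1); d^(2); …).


Via rank(M_{q-1}∘⋯∘M_p): M ≅ I[1,3], I[1,4], I[2,4], I[4,4].
μ_θ-semistable layers: μ^(1)=9; μ^(2)=16/3; μ^(3)=-2; μ^(4)=-24

((0, 1, 1, 0); (0, 2, 2, 2); (0, 0, 0, 1); (2, 0, 0, 0))


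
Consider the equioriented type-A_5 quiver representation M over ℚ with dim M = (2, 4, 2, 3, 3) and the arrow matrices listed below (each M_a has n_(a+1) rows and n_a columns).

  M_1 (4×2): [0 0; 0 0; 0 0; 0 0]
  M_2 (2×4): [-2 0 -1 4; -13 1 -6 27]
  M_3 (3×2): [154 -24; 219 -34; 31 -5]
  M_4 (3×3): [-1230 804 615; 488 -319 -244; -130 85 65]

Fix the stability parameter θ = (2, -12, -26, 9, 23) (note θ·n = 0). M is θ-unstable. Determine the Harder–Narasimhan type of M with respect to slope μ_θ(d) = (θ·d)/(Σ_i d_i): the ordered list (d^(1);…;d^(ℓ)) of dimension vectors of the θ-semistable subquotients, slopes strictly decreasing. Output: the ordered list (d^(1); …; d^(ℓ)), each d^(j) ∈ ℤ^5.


Interval decomposition of M: I[1,1]^2, I[2,2]^2, I[2,5]^2, I[4,4], I[5,5].
HN type (ℓ=5): μ^(1)=23; μ^(2)=9; μ^(3)=2; μ^(4)=-12; μ^(5)=-19

((0, 0, 0, 0, 3); (0, 0, 0, 3, 0); (2, 0, 0, 0, 0); (0, 2, 0, 0, 0); (0, 2, 2, 0, 0))


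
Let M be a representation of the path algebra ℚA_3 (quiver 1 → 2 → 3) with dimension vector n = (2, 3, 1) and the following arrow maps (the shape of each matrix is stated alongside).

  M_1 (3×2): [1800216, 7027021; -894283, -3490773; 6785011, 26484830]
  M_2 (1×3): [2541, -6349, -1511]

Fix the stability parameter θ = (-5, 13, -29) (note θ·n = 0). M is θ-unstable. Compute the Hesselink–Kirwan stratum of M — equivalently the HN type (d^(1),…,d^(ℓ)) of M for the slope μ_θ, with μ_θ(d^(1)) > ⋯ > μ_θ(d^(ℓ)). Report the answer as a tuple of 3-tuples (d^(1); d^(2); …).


Barcode: M ≅ I[1,2], I[1,3], I[2,2]. HN layers by μ_θ (3 steps, strictly decreasing):
  μ^(1)=13; μ^(2)=-5; μ^(3)=-7

((0, 2, 0); (1, 0, 0); (1, 1, 1))


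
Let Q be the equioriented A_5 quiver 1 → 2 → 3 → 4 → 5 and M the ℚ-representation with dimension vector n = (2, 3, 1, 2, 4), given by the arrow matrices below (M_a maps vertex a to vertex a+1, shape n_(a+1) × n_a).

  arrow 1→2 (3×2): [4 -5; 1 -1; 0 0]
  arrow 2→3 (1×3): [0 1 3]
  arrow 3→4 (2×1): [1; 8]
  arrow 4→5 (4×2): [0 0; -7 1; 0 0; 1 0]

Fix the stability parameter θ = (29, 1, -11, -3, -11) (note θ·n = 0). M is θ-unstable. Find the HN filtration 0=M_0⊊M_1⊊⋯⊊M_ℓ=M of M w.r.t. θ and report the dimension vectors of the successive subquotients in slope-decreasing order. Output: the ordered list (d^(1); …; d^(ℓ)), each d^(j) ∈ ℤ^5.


Interval decomposition of M: I[1,2], I[1,5], I[2,2], I[4,5], I[5,5]^2.
HN type (ℓ=4): μ^(1)=15; μ^(2)=1; μ^(3)=-7; μ^(4)=-11

((1, 1, 0, 0, 0); (1, 2, 1, 1, 1); (0, 0, 0, 1, 1); (0, 0, 0, 0, 2))


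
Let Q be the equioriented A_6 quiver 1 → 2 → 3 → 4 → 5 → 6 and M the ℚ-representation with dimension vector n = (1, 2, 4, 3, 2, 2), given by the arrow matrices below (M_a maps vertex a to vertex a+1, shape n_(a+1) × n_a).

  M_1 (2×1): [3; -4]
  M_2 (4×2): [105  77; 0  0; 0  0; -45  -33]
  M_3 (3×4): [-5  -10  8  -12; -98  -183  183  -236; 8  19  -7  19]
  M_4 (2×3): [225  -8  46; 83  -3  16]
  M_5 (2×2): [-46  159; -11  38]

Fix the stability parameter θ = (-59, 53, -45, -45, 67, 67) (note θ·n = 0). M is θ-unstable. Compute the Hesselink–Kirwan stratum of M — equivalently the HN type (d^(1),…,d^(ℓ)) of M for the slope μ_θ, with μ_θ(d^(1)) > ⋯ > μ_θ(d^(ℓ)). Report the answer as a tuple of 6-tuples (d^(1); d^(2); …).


Barcode: M ≅ I[1,6], I[2,2], I[3,3], I[3,4], I[3,6]. HN layers by μ_θ (5 steps, strictly decreasing):
  μ^(1)=67; μ^(2)=53; μ^(3)=-37/3; μ^(4)=-45; μ^(5)=-59

((0, 0, 0, 0, 2, 2); (0, 1, 0, 0, 0, 0); (0, 1, 1, 1, 0, 0); (0, 0, 3, 2, 0, 0); (1, 0, 0, 0, 0, 0))


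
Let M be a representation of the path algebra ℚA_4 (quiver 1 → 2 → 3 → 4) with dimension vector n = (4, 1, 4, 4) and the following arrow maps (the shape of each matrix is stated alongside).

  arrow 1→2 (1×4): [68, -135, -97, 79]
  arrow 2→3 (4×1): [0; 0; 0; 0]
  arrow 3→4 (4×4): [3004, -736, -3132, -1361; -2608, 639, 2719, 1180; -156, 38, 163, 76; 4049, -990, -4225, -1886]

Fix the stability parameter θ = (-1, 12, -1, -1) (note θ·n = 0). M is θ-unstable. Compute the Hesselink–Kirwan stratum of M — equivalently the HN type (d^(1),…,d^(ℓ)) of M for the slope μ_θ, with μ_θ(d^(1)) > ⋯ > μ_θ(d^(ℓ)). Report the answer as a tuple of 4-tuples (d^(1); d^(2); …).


Interval decomposition of M: I[1,1]^3, I[1,2], I[3,4]^4.
HN type (ℓ=2): μ^(1)=12; μ^(2)=-1

((0, 1, 0, 0); (4, 0, 4, 4))


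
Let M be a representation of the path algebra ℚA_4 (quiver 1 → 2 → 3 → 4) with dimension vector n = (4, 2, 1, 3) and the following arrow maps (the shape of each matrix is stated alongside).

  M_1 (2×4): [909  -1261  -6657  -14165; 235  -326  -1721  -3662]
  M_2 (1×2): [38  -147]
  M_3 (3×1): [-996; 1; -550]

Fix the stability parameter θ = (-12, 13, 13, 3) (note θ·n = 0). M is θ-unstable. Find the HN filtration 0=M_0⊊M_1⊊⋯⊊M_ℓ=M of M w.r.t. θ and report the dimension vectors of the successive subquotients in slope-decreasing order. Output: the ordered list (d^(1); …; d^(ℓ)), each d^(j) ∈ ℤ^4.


Via rank(M_{q-1}∘⋯∘M_p): M ≅ I[1,1]^2, I[1,2], I[1,4], I[4,4]^2.
μ_θ-semistable layers: μ^(1)=13; μ^(2)=29/3; μ^(3)=3; μ^(4)=-12

((0, 1, 0, 0); (0, 1, 1, 1); (0, 0, 0, 2); (4, 0, 0, 0))


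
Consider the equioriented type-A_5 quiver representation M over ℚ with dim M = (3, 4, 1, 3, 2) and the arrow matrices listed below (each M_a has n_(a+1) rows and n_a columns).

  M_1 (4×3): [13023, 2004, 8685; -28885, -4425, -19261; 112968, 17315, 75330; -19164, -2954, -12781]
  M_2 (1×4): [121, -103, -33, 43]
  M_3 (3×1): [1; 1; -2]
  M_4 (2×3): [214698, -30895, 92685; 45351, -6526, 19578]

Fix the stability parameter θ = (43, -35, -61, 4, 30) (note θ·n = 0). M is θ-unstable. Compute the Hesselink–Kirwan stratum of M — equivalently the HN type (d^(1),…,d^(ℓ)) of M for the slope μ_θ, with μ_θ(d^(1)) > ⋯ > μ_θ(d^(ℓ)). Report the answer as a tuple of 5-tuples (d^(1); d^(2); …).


Barcode: M ≅ I[1,2]^2, I[1,5], I[2,2], I[4,4], I[4,5]. HN layers by μ_θ (4 steps, strictly decreasing):
  μ^(1)=30; μ^(2)=4; μ^(3)=-53/3; μ^(4)=-35

((0, 0, 0, 0, 2); (2, 2, 0, 3, 0); (1, 1, 1, 0, 0); (0, 1, 0, 0, 0))


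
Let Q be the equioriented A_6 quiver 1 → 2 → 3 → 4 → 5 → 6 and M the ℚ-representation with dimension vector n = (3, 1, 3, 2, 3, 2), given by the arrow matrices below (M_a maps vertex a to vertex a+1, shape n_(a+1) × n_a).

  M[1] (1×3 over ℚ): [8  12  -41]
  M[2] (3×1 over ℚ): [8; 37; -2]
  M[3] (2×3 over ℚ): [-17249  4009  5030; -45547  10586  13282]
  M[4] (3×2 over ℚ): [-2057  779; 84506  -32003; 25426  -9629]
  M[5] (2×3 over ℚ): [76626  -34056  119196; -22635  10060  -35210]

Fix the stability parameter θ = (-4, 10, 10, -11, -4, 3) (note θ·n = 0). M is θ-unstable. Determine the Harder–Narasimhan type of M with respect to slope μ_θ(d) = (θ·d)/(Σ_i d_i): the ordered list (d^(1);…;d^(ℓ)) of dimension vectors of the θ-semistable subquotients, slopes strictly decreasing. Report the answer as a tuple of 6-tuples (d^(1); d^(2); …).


Barcode: M ≅ I[1,1]^2, I[1,6], I[3,3], I[3,5], I[5,5], I[6,6]. HN layers by μ_θ (5 steps, strictly decreasing):
  μ^(1)=10; μ^(2)=3; μ^(3)=5/4; μ^(4)=-5/3; μ^(5)=-4

((0, 0, 1, 0, 0, 0); (0, 0, 0, 0, 0, 2); (0, 1, 1, 1, 1, 0); (0, 0, 1, 1, 1, 0); (3, 0, 0, 0, 1, 0))


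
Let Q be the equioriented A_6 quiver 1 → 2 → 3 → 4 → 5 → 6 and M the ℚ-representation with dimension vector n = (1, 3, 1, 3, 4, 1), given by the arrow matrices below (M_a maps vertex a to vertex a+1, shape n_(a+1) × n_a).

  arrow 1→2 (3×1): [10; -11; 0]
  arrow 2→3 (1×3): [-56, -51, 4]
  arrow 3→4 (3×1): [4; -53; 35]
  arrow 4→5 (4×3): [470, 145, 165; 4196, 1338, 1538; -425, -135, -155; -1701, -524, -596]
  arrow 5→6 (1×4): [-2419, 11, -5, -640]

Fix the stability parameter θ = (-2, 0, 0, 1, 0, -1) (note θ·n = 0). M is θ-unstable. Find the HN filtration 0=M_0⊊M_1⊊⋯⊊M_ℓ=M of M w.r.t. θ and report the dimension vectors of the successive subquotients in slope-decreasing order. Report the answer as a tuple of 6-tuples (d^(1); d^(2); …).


Interval decomposition of M: I[1,5], I[2,2]^2, I[4,4], I[4,6], I[5,5]^2.
HN type (ℓ=4): μ^(1)=1; μ^(2)=1/2; μ^(3)=0; μ^(4)=-2

((0, 0, 0, 1, 0, 0); (0, 0, 0, 1, 1, 0); (0, 3, 1, 1, 3, 1); (1, 0, 0, 0, 0, 0))


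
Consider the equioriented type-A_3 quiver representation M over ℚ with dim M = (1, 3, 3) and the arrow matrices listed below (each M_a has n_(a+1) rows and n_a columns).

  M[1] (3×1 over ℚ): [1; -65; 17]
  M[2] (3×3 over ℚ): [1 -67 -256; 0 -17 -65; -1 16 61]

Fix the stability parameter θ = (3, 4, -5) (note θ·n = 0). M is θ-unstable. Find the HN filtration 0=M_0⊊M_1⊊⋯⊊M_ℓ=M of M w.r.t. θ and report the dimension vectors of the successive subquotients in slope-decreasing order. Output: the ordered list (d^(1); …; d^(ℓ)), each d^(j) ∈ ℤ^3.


Interval decomposition of M: I[1,3], I[2,2], I[2,3], I[3,3].
HN type (ℓ=4): μ^(1)=4; μ^(2)=2/3; μ^(3)=-1/2; μ^(4)=-5

((0, 1, 0); (1, 1, 1); (0, 1, 1); (0, 0, 1))


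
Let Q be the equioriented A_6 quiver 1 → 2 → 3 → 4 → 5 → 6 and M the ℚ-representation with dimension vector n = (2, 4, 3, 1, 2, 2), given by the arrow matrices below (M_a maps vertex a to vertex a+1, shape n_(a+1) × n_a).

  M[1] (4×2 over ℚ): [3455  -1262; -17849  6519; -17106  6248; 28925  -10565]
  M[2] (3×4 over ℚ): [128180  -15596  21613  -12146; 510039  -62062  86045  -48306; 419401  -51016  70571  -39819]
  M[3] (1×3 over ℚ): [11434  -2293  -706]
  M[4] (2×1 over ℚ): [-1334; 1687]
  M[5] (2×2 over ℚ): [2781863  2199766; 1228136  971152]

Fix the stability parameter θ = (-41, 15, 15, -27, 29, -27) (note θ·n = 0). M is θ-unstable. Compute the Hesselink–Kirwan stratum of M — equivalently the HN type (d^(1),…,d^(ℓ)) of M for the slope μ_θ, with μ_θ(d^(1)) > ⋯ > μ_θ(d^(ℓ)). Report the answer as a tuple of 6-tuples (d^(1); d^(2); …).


Interval decomposition of M: I[1,3], I[1,5], I[2,2], I[2,3], I[5,6], I[6,6].
HN type (ℓ=5): μ^(1)=29; μ^(2)=15; μ^(3)=1; μ^(4)=-27; μ^(5)=-41

((0, 0, 0, 0, 1, 0); (0, 3, 2, 0, 0, 0); (0, 1, 1, 1, 1, 1); (0, 0, 0, 0, 0, 1); (2, 0, 0, 0, 0, 0))


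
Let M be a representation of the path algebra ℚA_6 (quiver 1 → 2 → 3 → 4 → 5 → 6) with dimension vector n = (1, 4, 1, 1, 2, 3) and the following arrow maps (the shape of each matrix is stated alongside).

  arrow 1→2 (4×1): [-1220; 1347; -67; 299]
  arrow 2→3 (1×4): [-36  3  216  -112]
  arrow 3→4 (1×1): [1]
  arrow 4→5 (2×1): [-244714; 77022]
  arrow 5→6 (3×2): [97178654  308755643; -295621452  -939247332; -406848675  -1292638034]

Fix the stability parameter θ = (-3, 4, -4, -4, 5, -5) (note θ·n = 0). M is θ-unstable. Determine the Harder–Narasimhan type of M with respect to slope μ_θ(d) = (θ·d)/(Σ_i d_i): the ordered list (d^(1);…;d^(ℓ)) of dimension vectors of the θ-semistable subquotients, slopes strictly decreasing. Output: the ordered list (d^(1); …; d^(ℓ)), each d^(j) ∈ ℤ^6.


Interval decomposition of M: I[1,6], I[2,2]^3, I[5,6], I[6,6].
HN type (ℓ=5): μ^(1)=4; μ^(2)=0; μ^(3)=-4/3; μ^(4)=-3; μ^(5)=-5

((0, 3, 0, 0, 0, 0); (0, 0, 0, 0, 2, 2); (0, 1, 1, 1, 0, 0); (1, 0, 0, 0, 0, 0); (0, 0, 0, 0, 0, 1))


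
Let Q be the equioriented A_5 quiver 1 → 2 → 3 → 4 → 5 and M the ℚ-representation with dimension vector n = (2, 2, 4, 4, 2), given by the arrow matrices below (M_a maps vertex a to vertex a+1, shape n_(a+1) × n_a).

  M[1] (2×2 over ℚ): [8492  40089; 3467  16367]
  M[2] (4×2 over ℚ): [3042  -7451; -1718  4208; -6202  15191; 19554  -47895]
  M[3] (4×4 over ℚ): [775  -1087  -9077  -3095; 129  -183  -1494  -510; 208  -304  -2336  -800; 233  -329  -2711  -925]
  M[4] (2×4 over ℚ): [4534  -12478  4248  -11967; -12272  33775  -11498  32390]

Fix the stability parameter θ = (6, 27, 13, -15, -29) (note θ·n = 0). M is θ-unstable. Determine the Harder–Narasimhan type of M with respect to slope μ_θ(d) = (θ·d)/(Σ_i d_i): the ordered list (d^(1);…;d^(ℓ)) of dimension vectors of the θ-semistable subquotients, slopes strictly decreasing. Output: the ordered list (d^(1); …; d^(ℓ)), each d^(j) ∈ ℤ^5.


Via rank(M_{q-1}∘⋯∘M_p): M ≅ I[1,3], I[1,5], I[3,3], I[3,5], I[4,4]^2.
μ_θ-semistable layers: μ^(1)=20; μ^(2)=13; μ^(3)=6; μ^(4)=2/5; μ^(5)=-31/3; μ^(6)=-15

((0, 1, 1, 0, 0); (0, 0, 1, 0, 0); (1, 0, 0, 0, 0); (1, 1, 1, 1, 1); (0, 0, 1, 1, 1); (0, 0, 0, 2, 0))


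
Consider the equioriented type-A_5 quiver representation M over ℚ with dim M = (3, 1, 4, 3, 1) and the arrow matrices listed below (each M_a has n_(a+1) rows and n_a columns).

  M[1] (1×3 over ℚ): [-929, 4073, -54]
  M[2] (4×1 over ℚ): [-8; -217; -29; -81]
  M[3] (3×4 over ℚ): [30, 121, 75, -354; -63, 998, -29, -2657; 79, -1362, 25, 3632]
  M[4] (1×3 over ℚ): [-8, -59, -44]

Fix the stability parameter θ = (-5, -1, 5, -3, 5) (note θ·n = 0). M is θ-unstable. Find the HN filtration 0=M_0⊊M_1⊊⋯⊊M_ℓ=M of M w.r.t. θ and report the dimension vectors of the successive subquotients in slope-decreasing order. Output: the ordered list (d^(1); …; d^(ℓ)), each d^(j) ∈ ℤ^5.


Interval decomposition of M: I[1,1]^2, I[1,4], I[3,3], I[3,4], I[3,5].
HN type (ℓ=4): μ^(1)=5; μ^(2)=1; μ^(3)=-1; μ^(4)=-5

((0, 0, 1, 0, 1); (0, 0, 3, 3, 0); (0, 1, 0, 0, 0); (3, 0, 0, 0, 0))


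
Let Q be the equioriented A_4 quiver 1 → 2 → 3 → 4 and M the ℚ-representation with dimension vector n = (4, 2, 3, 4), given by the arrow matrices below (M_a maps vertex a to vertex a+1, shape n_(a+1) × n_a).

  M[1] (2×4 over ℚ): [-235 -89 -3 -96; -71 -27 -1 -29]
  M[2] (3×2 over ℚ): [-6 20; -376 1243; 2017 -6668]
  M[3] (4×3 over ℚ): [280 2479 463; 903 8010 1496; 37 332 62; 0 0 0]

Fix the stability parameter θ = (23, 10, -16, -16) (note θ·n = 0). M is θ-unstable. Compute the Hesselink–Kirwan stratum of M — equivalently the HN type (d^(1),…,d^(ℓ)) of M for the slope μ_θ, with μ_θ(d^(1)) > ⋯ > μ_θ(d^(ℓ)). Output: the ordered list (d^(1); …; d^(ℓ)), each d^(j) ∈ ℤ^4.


Via rank(M_{q-1}∘⋯∘M_p): M ≅ I[1,1]^2, I[1,4]^2, I[3,4], I[4,4].
μ_θ-semistable layers: μ^(1)=23; μ^(2)=1/4; μ^(3)=-16

((2, 0, 0, 0); (2, 2, 2, 2); (0, 0, 1, 2))


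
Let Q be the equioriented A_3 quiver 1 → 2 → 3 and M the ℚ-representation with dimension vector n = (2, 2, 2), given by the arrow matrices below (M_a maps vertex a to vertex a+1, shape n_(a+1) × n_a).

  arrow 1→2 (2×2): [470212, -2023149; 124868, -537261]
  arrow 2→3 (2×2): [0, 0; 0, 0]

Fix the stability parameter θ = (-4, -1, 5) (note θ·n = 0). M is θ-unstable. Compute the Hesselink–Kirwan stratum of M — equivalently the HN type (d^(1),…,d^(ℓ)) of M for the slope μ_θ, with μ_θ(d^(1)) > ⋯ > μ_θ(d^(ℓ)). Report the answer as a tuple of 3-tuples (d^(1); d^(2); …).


Via rank(M_{q-1}∘⋯∘M_p): M ≅ I[1,1], I[1,2], I[2,2], I[3,3]^2.
μ_θ-semistable layers: μ^(1)=5; μ^(2)=-1; μ^(3)=-4

((0, 0, 2); (0, 2, 0); (2, 0, 0))


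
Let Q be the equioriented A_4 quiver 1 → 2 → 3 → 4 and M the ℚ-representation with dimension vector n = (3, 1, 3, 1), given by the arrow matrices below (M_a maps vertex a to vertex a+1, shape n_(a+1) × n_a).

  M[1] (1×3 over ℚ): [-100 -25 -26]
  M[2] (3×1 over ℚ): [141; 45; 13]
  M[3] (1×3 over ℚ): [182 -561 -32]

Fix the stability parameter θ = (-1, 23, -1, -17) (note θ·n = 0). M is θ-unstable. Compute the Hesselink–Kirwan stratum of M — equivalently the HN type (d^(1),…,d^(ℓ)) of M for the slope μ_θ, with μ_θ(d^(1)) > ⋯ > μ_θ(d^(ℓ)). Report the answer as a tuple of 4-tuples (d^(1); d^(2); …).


Via rank(M_{q-1}∘⋯∘M_p): M ≅ I[1,1]^2, I[1,4], I[3,3]^2.
μ_θ-semistable layers: μ^(1)=5/3; μ^(2)=-1

((0, 1, 1, 1); (3, 0, 2, 0))


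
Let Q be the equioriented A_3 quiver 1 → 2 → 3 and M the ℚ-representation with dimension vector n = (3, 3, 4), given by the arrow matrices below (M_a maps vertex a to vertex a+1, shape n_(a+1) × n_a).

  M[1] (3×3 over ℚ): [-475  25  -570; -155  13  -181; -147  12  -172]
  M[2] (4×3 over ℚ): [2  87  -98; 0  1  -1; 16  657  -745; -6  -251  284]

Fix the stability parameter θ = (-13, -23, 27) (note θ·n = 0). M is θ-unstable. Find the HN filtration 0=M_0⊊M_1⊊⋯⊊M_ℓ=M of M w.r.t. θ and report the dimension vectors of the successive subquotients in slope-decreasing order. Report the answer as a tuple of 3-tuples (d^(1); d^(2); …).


Interval decomposition of M: I[1,2], I[1,3]^2, I[3,3]^2.
HN type (ℓ=2): μ^(1)=27; μ^(2)=-18

((0, 0, 4); (3, 3, 0))


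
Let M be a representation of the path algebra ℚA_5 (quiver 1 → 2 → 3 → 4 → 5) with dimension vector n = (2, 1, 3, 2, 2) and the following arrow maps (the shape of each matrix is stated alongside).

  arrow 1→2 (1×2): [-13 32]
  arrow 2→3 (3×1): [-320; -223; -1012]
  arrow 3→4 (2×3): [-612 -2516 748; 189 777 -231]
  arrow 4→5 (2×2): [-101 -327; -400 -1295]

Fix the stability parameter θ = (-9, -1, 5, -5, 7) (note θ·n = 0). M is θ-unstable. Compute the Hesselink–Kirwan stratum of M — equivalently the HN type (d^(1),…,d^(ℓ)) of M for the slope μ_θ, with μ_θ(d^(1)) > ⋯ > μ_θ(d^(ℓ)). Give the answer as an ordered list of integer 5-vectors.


Via rank(M_{q-1}∘⋯∘M_p): M ≅ I[1,1], I[1,5], I[3,3]^2, I[4,5].
μ_θ-semistable layers: μ^(1)=7; μ^(2)=5; μ^(3)=0; μ^(4)=-1; μ^(5)=-5; μ^(6)=-9

((0, 0, 0, 0, 2); (0, 0, 2, 0, 0); (0, 0, 1, 1, 0); (0, 1, 0, 0, 0); (0, 0, 0, 1, 0); (2, 0, 0, 0, 0))


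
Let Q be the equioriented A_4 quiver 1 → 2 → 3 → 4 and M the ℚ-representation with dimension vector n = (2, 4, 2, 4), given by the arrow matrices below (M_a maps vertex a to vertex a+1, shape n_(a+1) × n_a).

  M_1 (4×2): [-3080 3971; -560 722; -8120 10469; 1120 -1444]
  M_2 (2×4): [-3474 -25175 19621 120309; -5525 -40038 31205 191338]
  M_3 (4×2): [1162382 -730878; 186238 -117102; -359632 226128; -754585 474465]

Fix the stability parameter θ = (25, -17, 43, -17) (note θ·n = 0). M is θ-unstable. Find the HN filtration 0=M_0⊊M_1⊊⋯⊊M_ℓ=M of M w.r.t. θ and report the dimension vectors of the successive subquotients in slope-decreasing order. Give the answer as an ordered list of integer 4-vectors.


Via rank(M_{q-1}∘⋯∘M_p): M ≅ I[1,1], I[1,4], I[2,2]^2, I[2,3], I[4,4]^3.
μ_θ-semistable layers: μ^(1)=43; μ^(2)=25; μ^(3)=13; μ^(4)=4; μ^(5)=-17

((0, 0, 1, 0); (1, 0, 0, 0); (0, 0, 1, 1); (1, 1, 0, 0); (0, 3, 0, 3))


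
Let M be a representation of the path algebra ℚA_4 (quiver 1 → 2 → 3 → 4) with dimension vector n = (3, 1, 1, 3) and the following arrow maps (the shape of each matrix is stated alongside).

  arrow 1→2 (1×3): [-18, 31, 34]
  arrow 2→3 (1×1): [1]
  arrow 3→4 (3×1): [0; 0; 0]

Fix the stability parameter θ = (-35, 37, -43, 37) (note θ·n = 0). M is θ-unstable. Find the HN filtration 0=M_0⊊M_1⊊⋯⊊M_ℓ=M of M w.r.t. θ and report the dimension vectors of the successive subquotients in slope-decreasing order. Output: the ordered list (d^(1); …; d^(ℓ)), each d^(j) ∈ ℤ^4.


Via rank(M_{q-1}∘⋯∘M_p): M ≅ I[1,1]^2, I[1,3], I[4,4]^3.
μ_θ-semistable layers: μ^(1)=37; μ^(2)=-3; μ^(3)=-35

((0, 0, 0, 3); (0, 1, 1, 0); (3, 0, 0, 0))


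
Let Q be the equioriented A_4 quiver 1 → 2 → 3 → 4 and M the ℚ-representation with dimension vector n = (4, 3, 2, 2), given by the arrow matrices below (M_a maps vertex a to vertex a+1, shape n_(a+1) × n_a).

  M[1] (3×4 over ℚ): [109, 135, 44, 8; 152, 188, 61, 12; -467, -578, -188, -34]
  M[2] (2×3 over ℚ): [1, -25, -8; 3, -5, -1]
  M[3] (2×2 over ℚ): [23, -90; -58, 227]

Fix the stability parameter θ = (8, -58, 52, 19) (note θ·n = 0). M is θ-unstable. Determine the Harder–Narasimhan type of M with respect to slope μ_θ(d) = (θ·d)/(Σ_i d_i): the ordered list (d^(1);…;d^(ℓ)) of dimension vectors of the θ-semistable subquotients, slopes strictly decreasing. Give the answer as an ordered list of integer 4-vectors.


Via rank(M_{q-1}∘⋯∘M_p): M ≅ I[1,1], I[1,2], I[1,4]^2.
μ_θ-semistable layers: μ^(1)=71/2; μ^(2)=8; μ^(3)=-25

((0, 0, 2, 2); (1, 0, 0, 0); (3, 3, 0, 0))


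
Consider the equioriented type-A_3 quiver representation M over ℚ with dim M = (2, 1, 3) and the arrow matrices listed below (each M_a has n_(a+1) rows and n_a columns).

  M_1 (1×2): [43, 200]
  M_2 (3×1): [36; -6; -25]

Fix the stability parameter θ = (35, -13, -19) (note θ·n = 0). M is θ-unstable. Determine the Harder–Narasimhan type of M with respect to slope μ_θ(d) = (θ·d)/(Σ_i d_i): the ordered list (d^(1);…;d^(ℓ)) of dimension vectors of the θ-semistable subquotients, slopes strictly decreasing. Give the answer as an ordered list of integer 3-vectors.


Via rank(M_{q-1}∘⋯∘M_p): M ≅ I[1,1], I[1,3], I[3,3]^2.
μ_θ-semistable layers: μ^(1)=35; μ^(2)=1; μ^(3)=-19

((1, 0, 0); (1, 1, 1); (0, 0, 2))


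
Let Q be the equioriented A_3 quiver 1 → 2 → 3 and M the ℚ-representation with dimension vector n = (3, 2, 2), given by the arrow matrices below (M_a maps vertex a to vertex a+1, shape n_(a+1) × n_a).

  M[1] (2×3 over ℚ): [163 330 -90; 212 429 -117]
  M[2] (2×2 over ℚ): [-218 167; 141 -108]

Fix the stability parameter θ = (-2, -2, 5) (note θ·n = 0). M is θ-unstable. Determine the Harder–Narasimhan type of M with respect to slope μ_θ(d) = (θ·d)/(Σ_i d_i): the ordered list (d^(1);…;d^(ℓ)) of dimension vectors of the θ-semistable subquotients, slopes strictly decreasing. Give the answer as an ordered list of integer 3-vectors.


Interval decomposition of M: I[1,1], I[1,3]^2.
HN type (ℓ=2): μ^(1)=5; μ^(2)=-2

((0, 0, 2); (3, 2, 0))


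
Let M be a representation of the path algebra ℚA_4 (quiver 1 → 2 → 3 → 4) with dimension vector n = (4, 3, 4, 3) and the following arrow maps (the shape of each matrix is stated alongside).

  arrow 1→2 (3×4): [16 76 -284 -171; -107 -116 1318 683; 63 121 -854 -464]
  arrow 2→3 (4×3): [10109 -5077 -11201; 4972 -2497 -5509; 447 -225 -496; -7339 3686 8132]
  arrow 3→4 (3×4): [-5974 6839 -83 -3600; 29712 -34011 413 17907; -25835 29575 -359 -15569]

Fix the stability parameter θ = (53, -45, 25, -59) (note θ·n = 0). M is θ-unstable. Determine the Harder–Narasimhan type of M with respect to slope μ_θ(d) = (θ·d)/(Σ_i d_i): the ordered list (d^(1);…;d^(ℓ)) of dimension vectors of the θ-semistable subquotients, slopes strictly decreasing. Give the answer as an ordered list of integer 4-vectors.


Barcode: M ≅ I[1,1], I[1,4]^3, I[3,3]. HN layers by μ_θ (3 steps, strictly decreasing):
  μ^(1)=53; μ^(2)=25; μ^(3)=-13/2

((1, 0, 0, 0); (0, 0, 1, 0); (3, 3, 3, 3))


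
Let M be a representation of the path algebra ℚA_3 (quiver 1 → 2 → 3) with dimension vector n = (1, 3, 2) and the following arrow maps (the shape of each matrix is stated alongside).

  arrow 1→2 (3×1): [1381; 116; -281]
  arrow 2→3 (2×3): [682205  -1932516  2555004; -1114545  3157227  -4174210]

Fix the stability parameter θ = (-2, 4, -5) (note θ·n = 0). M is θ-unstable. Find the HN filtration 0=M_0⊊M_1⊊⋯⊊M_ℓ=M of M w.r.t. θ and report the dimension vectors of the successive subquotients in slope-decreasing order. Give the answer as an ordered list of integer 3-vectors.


Barcode: M ≅ I[1,3], I[2,2], I[2,3]. HN layers by μ_θ (3 steps, strictly decreasing):
  μ^(1)=4; μ^(2)=-1/2; μ^(3)=-2

((0, 1, 0); (0, 2, 2); (1, 0, 0))


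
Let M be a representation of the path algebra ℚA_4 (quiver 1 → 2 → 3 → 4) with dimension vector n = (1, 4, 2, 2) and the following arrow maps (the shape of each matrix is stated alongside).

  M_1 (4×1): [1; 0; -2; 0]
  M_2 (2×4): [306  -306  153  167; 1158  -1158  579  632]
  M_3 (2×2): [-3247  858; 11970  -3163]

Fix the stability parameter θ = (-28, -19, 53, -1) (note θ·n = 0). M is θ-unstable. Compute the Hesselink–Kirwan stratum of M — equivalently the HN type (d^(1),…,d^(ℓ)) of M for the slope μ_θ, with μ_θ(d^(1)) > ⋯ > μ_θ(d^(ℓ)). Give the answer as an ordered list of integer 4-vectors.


Barcode: M ≅ I[1,2], I[2,2], I[2,4]^2. HN layers by μ_θ (3 steps, strictly decreasing):
  μ^(1)=26; μ^(2)=-19; μ^(3)=-28

((0, 0, 2, 2); (0, 4, 0, 0); (1, 0, 0, 0))


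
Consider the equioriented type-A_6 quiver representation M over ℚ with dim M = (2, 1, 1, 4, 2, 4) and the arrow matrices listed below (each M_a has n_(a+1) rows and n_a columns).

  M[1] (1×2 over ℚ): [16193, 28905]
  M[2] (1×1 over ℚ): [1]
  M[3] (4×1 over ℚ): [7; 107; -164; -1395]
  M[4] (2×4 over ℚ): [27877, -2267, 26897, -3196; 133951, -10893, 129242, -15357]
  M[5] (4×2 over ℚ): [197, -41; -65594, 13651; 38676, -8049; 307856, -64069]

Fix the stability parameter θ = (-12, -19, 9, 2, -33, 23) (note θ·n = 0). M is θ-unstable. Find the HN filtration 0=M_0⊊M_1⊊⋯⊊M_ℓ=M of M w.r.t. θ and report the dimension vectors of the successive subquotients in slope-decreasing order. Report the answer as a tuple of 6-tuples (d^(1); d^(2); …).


Via rank(M_{q-1}∘⋯∘M_p): M ≅ I[1,1], I[1,6], I[4,4]^2, I[4,6], I[6,6]^2.
μ_θ-semistable layers: μ^(1)=23; μ^(2)=2; μ^(3)=-22/3; μ^(4)=-12; μ^(5)=-31/2

((0, 0, 0, 0, 0, 4); (0, 0, 0, 2, 0, 0); (0, 0, 1, 1, 1, 0); (1, 0, 0, 0, 0, 0); (1, 1, 0, 1, 1, 0))
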